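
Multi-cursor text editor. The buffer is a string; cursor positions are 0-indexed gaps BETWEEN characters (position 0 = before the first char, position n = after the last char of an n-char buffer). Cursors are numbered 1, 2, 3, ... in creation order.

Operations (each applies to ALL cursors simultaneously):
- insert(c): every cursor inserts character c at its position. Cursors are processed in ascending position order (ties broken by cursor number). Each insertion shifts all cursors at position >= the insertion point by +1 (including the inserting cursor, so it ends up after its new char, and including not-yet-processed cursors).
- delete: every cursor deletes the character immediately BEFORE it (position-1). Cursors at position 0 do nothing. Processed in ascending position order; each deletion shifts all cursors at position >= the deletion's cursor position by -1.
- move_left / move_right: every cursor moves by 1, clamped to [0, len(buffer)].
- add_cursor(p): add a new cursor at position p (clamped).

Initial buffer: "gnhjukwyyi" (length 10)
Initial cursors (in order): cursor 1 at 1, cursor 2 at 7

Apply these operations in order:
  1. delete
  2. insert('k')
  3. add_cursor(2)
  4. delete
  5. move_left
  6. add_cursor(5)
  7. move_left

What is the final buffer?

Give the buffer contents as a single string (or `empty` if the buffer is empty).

After op 1 (delete): buffer="nhjukyyi" (len 8), cursors c1@0 c2@5, authorship ........
After op 2 (insert('k')): buffer="knhjukkyyi" (len 10), cursors c1@1 c2@7, authorship 1.....2...
After op 3 (add_cursor(2)): buffer="knhjukkyyi" (len 10), cursors c1@1 c3@2 c2@7, authorship 1.....2...
After op 4 (delete): buffer="hjukyyi" (len 7), cursors c1@0 c3@0 c2@4, authorship .......
After op 5 (move_left): buffer="hjukyyi" (len 7), cursors c1@0 c3@0 c2@3, authorship .......
After op 6 (add_cursor(5)): buffer="hjukyyi" (len 7), cursors c1@0 c3@0 c2@3 c4@5, authorship .......
After op 7 (move_left): buffer="hjukyyi" (len 7), cursors c1@0 c3@0 c2@2 c4@4, authorship .......

Answer: hjukyyi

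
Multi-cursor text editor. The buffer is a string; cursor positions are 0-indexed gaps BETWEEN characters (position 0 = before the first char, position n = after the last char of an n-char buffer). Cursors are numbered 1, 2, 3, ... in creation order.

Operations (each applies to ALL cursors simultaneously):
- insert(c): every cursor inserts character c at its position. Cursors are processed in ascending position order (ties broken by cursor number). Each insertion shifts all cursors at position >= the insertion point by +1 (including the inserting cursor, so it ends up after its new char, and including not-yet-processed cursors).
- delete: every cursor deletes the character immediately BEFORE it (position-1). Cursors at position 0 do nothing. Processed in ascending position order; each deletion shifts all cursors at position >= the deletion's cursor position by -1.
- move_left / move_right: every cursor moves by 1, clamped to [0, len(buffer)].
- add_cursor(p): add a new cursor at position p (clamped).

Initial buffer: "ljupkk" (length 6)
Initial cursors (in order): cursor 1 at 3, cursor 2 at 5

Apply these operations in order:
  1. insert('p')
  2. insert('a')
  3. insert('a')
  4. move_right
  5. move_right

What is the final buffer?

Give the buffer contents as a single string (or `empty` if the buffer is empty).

Answer: ljupaapkpaak

Derivation:
After op 1 (insert('p')): buffer="ljuppkpk" (len 8), cursors c1@4 c2@7, authorship ...1..2.
After op 2 (insert('a')): buffer="ljupapkpak" (len 10), cursors c1@5 c2@9, authorship ...11..22.
After op 3 (insert('a')): buffer="ljupaapkpaak" (len 12), cursors c1@6 c2@11, authorship ...111..222.
After op 4 (move_right): buffer="ljupaapkpaak" (len 12), cursors c1@7 c2@12, authorship ...111..222.
After op 5 (move_right): buffer="ljupaapkpaak" (len 12), cursors c1@8 c2@12, authorship ...111..222.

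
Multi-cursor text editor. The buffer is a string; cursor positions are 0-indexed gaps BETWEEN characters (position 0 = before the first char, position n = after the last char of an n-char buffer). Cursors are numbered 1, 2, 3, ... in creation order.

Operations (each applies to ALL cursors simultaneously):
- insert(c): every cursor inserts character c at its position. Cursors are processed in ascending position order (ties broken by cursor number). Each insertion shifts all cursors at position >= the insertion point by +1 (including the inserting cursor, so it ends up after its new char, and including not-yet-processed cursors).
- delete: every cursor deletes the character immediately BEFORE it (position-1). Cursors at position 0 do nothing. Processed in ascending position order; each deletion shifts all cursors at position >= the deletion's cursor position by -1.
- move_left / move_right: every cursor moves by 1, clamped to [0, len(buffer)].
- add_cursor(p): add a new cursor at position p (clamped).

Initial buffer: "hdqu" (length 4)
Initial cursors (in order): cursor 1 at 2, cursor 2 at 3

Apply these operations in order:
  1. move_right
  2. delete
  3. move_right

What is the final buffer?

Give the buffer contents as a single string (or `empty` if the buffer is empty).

Answer: hd

Derivation:
After op 1 (move_right): buffer="hdqu" (len 4), cursors c1@3 c2@4, authorship ....
After op 2 (delete): buffer="hd" (len 2), cursors c1@2 c2@2, authorship ..
After op 3 (move_right): buffer="hd" (len 2), cursors c1@2 c2@2, authorship ..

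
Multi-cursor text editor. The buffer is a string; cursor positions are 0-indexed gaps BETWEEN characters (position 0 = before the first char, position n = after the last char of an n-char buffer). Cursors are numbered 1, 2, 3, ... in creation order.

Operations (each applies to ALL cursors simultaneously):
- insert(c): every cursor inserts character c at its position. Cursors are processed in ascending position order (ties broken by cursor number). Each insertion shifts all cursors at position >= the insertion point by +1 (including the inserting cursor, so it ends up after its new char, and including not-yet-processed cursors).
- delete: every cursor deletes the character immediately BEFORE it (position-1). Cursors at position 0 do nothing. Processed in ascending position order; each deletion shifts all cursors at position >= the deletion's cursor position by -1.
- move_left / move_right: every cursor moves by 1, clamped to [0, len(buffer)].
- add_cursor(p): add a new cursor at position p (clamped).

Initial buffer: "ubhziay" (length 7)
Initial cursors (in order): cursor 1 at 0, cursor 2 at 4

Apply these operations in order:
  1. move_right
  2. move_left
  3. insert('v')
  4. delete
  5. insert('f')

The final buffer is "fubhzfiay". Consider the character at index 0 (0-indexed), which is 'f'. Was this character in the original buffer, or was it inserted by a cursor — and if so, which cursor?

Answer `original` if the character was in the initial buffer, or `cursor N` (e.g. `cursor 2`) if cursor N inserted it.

After op 1 (move_right): buffer="ubhziay" (len 7), cursors c1@1 c2@5, authorship .......
After op 2 (move_left): buffer="ubhziay" (len 7), cursors c1@0 c2@4, authorship .......
After op 3 (insert('v')): buffer="vubhzviay" (len 9), cursors c1@1 c2@6, authorship 1....2...
After op 4 (delete): buffer="ubhziay" (len 7), cursors c1@0 c2@4, authorship .......
After op 5 (insert('f')): buffer="fubhzfiay" (len 9), cursors c1@1 c2@6, authorship 1....2...
Authorship (.=original, N=cursor N): 1 . . . . 2 . . .
Index 0: author = 1

Answer: cursor 1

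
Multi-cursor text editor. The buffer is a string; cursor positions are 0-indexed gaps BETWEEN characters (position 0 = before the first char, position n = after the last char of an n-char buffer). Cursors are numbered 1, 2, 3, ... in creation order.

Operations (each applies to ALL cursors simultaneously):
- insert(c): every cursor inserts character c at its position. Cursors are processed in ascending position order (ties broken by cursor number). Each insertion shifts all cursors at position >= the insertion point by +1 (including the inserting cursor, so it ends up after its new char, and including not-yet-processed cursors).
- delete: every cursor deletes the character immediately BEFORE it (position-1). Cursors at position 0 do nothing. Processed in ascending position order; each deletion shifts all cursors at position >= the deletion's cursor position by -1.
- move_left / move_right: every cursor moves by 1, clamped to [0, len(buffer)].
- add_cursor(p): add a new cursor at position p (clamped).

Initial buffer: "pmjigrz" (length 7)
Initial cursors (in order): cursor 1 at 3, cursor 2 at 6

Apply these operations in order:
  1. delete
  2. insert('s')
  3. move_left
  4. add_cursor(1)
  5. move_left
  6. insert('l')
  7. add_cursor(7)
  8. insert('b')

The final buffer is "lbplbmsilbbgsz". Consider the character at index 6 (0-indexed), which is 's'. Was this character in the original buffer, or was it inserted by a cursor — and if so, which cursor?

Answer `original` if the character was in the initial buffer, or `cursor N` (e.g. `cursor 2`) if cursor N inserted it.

Answer: cursor 1

Derivation:
After op 1 (delete): buffer="pmigz" (len 5), cursors c1@2 c2@4, authorship .....
After op 2 (insert('s')): buffer="pmsigsz" (len 7), cursors c1@3 c2@6, authorship ..1..2.
After op 3 (move_left): buffer="pmsigsz" (len 7), cursors c1@2 c2@5, authorship ..1..2.
After op 4 (add_cursor(1)): buffer="pmsigsz" (len 7), cursors c3@1 c1@2 c2@5, authorship ..1..2.
After op 5 (move_left): buffer="pmsigsz" (len 7), cursors c3@0 c1@1 c2@4, authorship ..1..2.
After op 6 (insert('l')): buffer="lplmsilgsz" (len 10), cursors c3@1 c1@3 c2@7, authorship 3.1.1.2.2.
After op 7 (add_cursor(7)): buffer="lplmsilgsz" (len 10), cursors c3@1 c1@3 c2@7 c4@7, authorship 3.1.1.2.2.
After op 8 (insert('b')): buffer="lbplbmsilbbgsz" (len 14), cursors c3@2 c1@5 c2@11 c4@11, authorship 33.11.1.224.2.
Authorship (.=original, N=cursor N): 3 3 . 1 1 . 1 . 2 2 4 . 2 .
Index 6: author = 1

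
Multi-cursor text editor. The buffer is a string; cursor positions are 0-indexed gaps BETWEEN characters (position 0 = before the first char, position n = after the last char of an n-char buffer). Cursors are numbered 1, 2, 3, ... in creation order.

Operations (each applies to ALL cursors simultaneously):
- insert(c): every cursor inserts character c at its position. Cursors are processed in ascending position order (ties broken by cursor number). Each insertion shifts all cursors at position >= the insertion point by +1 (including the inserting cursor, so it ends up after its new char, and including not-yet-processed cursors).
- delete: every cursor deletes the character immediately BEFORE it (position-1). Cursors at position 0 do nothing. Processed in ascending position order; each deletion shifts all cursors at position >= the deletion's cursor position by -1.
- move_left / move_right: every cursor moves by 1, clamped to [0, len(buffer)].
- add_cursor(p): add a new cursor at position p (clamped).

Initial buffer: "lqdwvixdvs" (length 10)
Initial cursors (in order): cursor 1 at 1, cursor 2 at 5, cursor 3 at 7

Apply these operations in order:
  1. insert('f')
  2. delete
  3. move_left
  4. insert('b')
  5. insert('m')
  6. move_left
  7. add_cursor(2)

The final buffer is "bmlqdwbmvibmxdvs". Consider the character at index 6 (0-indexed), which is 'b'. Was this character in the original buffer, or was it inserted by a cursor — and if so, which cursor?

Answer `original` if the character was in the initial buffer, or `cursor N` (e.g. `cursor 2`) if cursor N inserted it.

Answer: cursor 2

Derivation:
After op 1 (insert('f')): buffer="lfqdwvfixfdvs" (len 13), cursors c1@2 c2@7 c3@10, authorship .1....2..3...
After op 2 (delete): buffer="lqdwvixdvs" (len 10), cursors c1@1 c2@5 c3@7, authorship ..........
After op 3 (move_left): buffer="lqdwvixdvs" (len 10), cursors c1@0 c2@4 c3@6, authorship ..........
After op 4 (insert('b')): buffer="blqdwbvibxdvs" (len 13), cursors c1@1 c2@6 c3@9, authorship 1....2..3....
After op 5 (insert('m')): buffer="bmlqdwbmvibmxdvs" (len 16), cursors c1@2 c2@8 c3@12, authorship 11....22..33....
After op 6 (move_left): buffer="bmlqdwbmvibmxdvs" (len 16), cursors c1@1 c2@7 c3@11, authorship 11....22..33....
After op 7 (add_cursor(2)): buffer="bmlqdwbmvibmxdvs" (len 16), cursors c1@1 c4@2 c2@7 c3@11, authorship 11....22..33....
Authorship (.=original, N=cursor N): 1 1 . . . . 2 2 . . 3 3 . . . .
Index 6: author = 2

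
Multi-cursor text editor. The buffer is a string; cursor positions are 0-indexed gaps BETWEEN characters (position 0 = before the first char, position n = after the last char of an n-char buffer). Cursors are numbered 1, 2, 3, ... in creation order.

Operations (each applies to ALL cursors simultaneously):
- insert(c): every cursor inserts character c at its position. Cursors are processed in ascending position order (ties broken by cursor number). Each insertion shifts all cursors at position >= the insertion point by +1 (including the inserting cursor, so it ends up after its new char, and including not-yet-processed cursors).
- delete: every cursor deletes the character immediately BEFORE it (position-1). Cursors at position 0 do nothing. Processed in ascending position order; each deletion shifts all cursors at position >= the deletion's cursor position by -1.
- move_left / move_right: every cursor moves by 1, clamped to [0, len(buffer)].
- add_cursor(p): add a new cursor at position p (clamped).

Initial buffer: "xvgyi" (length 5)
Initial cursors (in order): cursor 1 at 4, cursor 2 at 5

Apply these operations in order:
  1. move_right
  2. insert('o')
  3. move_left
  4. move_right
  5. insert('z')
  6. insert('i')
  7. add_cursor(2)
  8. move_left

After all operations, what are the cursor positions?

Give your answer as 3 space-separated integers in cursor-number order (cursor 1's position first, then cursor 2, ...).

After op 1 (move_right): buffer="xvgyi" (len 5), cursors c1@5 c2@5, authorship .....
After op 2 (insert('o')): buffer="xvgyioo" (len 7), cursors c1@7 c2@7, authorship .....12
After op 3 (move_left): buffer="xvgyioo" (len 7), cursors c1@6 c2@6, authorship .....12
After op 4 (move_right): buffer="xvgyioo" (len 7), cursors c1@7 c2@7, authorship .....12
After op 5 (insert('z')): buffer="xvgyioozz" (len 9), cursors c1@9 c2@9, authorship .....1212
After op 6 (insert('i')): buffer="xvgyioozzii" (len 11), cursors c1@11 c2@11, authorship .....121212
After op 7 (add_cursor(2)): buffer="xvgyioozzii" (len 11), cursors c3@2 c1@11 c2@11, authorship .....121212
After op 8 (move_left): buffer="xvgyioozzii" (len 11), cursors c3@1 c1@10 c2@10, authorship .....121212

Answer: 10 10 1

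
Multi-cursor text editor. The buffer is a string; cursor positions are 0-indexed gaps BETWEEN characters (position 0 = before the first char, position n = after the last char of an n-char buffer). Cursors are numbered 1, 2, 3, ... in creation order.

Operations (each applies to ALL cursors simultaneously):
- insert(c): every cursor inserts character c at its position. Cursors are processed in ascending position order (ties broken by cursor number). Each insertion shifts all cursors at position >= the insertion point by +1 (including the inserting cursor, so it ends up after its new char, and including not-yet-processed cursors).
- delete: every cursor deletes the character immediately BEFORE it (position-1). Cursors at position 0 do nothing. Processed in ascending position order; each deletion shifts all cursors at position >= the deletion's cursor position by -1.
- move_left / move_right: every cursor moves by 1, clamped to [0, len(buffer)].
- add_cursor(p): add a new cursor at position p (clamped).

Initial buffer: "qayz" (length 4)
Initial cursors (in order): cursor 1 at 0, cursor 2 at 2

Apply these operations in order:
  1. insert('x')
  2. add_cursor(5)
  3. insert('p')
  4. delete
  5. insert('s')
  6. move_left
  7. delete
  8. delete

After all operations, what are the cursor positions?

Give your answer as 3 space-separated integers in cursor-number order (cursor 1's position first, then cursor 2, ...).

Answer: 0 2 2

Derivation:
After op 1 (insert('x')): buffer="xqaxyz" (len 6), cursors c1@1 c2@4, authorship 1..2..
After op 2 (add_cursor(5)): buffer="xqaxyz" (len 6), cursors c1@1 c2@4 c3@5, authorship 1..2..
After op 3 (insert('p')): buffer="xpqaxpypz" (len 9), cursors c1@2 c2@6 c3@8, authorship 11..22.3.
After op 4 (delete): buffer="xqaxyz" (len 6), cursors c1@1 c2@4 c3@5, authorship 1..2..
After op 5 (insert('s')): buffer="xsqaxsysz" (len 9), cursors c1@2 c2@6 c3@8, authorship 11..22.3.
After op 6 (move_left): buffer="xsqaxsysz" (len 9), cursors c1@1 c2@5 c3@7, authorship 11..22.3.
After op 7 (delete): buffer="sqassz" (len 6), cursors c1@0 c2@3 c3@4, authorship 1..23.
After op 8 (delete): buffer="sqsz" (len 4), cursors c1@0 c2@2 c3@2, authorship 1.3.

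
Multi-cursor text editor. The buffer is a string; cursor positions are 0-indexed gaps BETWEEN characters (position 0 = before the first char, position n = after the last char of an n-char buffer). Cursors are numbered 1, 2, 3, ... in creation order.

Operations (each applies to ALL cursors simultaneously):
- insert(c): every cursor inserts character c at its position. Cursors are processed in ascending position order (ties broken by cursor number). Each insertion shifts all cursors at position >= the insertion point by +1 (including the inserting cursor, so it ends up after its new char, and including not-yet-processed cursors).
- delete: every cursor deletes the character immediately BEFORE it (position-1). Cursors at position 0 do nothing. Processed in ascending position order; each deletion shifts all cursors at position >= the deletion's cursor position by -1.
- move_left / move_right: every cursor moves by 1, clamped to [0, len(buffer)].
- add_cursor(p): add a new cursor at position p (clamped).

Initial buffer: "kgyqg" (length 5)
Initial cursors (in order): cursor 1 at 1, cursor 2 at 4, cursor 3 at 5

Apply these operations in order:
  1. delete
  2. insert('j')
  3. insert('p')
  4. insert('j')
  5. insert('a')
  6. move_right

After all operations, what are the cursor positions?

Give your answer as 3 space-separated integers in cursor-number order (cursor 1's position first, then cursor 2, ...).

Answer: 5 14 14

Derivation:
After op 1 (delete): buffer="gy" (len 2), cursors c1@0 c2@2 c3@2, authorship ..
After op 2 (insert('j')): buffer="jgyjj" (len 5), cursors c1@1 c2@5 c3@5, authorship 1..23
After op 3 (insert('p')): buffer="jpgyjjpp" (len 8), cursors c1@2 c2@8 c3@8, authorship 11..2323
After op 4 (insert('j')): buffer="jpjgyjjppjj" (len 11), cursors c1@3 c2@11 c3@11, authorship 111..232323
After op 5 (insert('a')): buffer="jpjagyjjppjjaa" (len 14), cursors c1@4 c2@14 c3@14, authorship 1111..23232323
After op 6 (move_right): buffer="jpjagyjjppjjaa" (len 14), cursors c1@5 c2@14 c3@14, authorship 1111..23232323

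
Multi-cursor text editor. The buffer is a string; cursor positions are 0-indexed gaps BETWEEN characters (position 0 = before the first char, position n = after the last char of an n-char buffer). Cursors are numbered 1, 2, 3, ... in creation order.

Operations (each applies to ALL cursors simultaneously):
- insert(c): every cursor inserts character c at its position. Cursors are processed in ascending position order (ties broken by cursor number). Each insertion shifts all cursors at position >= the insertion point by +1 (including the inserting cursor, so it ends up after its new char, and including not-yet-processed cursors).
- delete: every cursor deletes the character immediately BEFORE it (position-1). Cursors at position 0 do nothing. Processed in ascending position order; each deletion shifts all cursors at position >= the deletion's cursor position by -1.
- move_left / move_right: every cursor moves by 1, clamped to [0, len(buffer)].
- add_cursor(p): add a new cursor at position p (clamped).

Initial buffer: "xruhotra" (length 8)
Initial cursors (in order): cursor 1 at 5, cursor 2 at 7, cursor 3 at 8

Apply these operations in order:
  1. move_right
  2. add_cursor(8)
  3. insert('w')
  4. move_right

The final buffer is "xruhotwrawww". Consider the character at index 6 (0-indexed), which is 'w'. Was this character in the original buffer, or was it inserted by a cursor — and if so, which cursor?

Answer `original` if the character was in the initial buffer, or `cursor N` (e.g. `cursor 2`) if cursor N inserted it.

Answer: cursor 1

Derivation:
After op 1 (move_right): buffer="xruhotra" (len 8), cursors c1@6 c2@8 c3@8, authorship ........
After op 2 (add_cursor(8)): buffer="xruhotra" (len 8), cursors c1@6 c2@8 c3@8 c4@8, authorship ........
After op 3 (insert('w')): buffer="xruhotwrawww" (len 12), cursors c1@7 c2@12 c3@12 c4@12, authorship ......1..234
After op 4 (move_right): buffer="xruhotwrawww" (len 12), cursors c1@8 c2@12 c3@12 c4@12, authorship ......1..234
Authorship (.=original, N=cursor N): . . . . . . 1 . . 2 3 4
Index 6: author = 1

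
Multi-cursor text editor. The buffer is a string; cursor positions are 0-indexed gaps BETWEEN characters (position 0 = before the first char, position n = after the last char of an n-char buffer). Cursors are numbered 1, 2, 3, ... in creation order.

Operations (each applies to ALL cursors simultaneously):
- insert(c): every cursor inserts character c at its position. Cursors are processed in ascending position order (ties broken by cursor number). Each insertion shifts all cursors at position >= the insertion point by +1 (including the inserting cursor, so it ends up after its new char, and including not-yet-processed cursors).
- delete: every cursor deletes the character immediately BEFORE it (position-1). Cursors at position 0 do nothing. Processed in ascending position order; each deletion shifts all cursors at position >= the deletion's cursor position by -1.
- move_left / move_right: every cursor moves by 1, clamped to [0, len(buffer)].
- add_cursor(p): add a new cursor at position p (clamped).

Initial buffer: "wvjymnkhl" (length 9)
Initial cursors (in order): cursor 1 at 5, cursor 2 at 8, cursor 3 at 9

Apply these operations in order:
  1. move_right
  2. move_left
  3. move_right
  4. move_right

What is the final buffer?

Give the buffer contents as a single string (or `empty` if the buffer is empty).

After op 1 (move_right): buffer="wvjymnkhl" (len 9), cursors c1@6 c2@9 c3@9, authorship .........
After op 2 (move_left): buffer="wvjymnkhl" (len 9), cursors c1@5 c2@8 c3@8, authorship .........
After op 3 (move_right): buffer="wvjymnkhl" (len 9), cursors c1@6 c2@9 c3@9, authorship .........
After op 4 (move_right): buffer="wvjymnkhl" (len 9), cursors c1@7 c2@9 c3@9, authorship .........

Answer: wvjymnkhl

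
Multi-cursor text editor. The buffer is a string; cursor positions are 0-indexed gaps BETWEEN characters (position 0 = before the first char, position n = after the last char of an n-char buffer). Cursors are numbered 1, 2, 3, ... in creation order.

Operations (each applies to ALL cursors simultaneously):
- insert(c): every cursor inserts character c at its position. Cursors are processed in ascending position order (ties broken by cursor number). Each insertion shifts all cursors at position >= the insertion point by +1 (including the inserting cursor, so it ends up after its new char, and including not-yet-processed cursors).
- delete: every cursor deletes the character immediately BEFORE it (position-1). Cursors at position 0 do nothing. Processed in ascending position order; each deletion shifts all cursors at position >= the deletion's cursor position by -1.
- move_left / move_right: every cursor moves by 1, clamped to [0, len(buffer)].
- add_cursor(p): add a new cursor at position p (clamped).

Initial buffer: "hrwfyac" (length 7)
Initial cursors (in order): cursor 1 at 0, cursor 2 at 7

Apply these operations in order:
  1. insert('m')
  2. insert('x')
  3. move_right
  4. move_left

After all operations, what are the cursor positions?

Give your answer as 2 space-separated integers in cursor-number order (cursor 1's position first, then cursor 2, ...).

After op 1 (insert('m')): buffer="mhrwfyacm" (len 9), cursors c1@1 c2@9, authorship 1.......2
After op 2 (insert('x')): buffer="mxhrwfyacmx" (len 11), cursors c1@2 c2@11, authorship 11.......22
After op 3 (move_right): buffer="mxhrwfyacmx" (len 11), cursors c1@3 c2@11, authorship 11.......22
After op 4 (move_left): buffer="mxhrwfyacmx" (len 11), cursors c1@2 c2@10, authorship 11.......22

Answer: 2 10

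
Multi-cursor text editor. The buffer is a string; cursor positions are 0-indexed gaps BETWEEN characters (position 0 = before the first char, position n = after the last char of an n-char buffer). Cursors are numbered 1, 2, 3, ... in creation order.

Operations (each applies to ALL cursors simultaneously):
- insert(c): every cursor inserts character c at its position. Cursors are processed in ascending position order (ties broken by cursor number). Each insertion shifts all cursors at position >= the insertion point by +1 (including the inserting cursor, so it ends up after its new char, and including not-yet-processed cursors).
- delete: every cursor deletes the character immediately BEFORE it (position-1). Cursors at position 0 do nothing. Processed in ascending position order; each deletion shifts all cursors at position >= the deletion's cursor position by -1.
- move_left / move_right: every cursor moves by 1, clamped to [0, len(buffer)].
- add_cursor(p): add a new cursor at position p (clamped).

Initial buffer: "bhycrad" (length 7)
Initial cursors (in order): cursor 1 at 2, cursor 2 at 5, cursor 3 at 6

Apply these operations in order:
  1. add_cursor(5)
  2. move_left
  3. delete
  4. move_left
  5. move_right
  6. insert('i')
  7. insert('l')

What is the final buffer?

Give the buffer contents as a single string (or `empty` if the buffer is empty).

Answer: hiiiillllad

Derivation:
After op 1 (add_cursor(5)): buffer="bhycrad" (len 7), cursors c1@2 c2@5 c4@5 c3@6, authorship .......
After op 2 (move_left): buffer="bhycrad" (len 7), cursors c1@1 c2@4 c4@4 c3@5, authorship .......
After op 3 (delete): buffer="had" (len 3), cursors c1@0 c2@1 c3@1 c4@1, authorship ...
After op 4 (move_left): buffer="had" (len 3), cursors c1@0 c2@0 c3@0 c4@0, authorship ...
After op 5 (move_right): buffer="had" (len 3), cursors c1@1 c2@1 c3@1 c4@1, authorship ...
After op 6 (insert('i')): buffer="hiiiiad" (len 7), cursors c1@5 c2@5 c3@5 c4@5, authorship .1234..
After op 7 (insert('l')): buffer="hiiiillllad" (len 11), cursors c1@9 c2@9 c3@9 c4@9, authorship .12341234..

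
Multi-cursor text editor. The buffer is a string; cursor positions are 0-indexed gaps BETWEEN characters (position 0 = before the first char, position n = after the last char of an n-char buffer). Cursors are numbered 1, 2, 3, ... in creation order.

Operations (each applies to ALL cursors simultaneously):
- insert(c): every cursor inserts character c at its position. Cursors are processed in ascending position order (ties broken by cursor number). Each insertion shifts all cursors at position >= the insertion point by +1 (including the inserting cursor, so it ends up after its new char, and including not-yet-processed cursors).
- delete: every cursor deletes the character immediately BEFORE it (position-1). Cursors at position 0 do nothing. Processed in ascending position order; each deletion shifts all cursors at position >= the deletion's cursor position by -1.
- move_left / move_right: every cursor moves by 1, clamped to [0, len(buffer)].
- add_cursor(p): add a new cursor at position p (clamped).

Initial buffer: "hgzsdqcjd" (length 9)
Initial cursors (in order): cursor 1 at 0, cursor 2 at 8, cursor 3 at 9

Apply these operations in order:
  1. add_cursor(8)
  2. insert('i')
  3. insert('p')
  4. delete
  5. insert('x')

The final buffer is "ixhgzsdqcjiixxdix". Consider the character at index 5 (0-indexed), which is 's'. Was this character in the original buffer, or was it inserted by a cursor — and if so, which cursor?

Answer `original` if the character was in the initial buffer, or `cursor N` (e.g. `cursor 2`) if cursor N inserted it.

Answer: original

Derivation:
After op 1 (add_cursor(8)): buffer="hgzsdqcjd" (len 9), cursors c1@0 c2@8 c4@8 c3@9, authorship .........
After op 2 (insert('i')): buffer="ihgzsdqcjiidi" (len 13), cursors c1@1 c2@11 c4@11 c3@13, authorship 1........24.3
After op 3 (insert('p')): buffer="iphgzsdqcjiippdip" (len 17), cursors c1@2 c2@14 c4@14 c3@17, authorship 11........2424.33
After op 4 (delete): buffer="ihgzsdqcjiidi" (len 13), cursors c1@1 c2@11 c4@11 c3@13, authorship 1........24.3
After op 5 (insert('x')): buffer="ixhgzsdqcjiixxdix" (len 17), cursors c1@2 c2@14 c4@14 c3@17, authorship 11........2424.33
Authorship (.=original, N=cursor N): 1 1 . . . . . . . . 2 4 2 4 . 3 3
Index 5: author = original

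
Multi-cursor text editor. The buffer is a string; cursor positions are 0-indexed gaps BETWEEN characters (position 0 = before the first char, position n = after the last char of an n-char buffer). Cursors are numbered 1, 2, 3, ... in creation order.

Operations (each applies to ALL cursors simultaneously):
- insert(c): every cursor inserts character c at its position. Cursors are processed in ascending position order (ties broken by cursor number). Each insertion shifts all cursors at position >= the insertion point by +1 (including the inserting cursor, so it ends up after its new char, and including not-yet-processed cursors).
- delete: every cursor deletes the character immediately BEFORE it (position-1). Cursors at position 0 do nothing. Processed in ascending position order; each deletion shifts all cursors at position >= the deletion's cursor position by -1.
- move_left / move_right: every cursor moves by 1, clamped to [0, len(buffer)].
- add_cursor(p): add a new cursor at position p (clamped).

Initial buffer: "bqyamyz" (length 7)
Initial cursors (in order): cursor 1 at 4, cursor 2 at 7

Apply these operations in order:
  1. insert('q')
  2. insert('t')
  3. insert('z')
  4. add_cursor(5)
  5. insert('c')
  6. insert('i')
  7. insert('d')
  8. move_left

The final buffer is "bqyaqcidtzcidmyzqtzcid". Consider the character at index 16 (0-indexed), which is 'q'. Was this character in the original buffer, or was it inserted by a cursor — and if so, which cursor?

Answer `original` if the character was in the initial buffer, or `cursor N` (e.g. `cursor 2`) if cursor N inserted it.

After op 1 (insert('q')): buffer="bqyaqmyzq" (len 9), cursors c1@5 c2@9, authorship ....1...2
After op 2 (insert('t')): buffer="bqyaqtmyzqt" (len 11), cursors c1@6 c2@11, authorship ....11...22
After op 3 (insert('z')): buffer="bqyaqtzmyzqtz" (len 13), cursors c1@7 c2@13, authorship ....111...222
After op 4 (add_cursor(5)): buffer="bqyaqtzmyzqtz" (len 13), cursors c3@5 c1@7 c2@13, authorship ....111...222
After op 5 (insert('c')): buffer="bqyaqctzcmyzqtzc" (len 16), cursors c3@6 c1@9 c2@16, authorship ....13111...2222
After op 6 (insert('i')): buffer="bqyaqcitzcimyzqtzci" (len 19), cursors c3@7 c1@11 c2@19, authorship ....1331111...22222
After op 7 (insert('d')): buffer="bqyaqcidtzcidmyzqtzcid" (len 22), cursors c3@8 c1@13 c2@22, authorship ....133311111...222222
After op 8 (move_left): buffer="bqyaqcidtzcidmyzqtzcid" (len 22), cursors c3@7 c1@12 c2@21, authorship ....133311111...222222
Authorship (.=original, N=cursor N): . . . . 1 3 3 3 1 1 1 1 1 . . . 2 2 2 2 2 2
Index 16: author = 2

Answer: cursor 2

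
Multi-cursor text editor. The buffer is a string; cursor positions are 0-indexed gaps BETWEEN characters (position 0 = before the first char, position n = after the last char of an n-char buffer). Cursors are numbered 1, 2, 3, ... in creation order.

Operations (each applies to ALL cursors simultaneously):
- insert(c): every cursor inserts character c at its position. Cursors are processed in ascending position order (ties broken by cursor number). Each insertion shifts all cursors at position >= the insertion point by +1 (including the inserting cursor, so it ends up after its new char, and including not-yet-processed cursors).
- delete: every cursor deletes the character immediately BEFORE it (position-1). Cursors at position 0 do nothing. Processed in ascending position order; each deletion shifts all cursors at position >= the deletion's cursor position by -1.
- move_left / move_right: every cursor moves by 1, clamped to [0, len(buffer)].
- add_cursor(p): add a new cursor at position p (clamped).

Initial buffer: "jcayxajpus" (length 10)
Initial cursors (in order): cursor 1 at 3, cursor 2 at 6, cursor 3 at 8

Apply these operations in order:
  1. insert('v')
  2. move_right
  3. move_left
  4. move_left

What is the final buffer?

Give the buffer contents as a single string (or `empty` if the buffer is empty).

Answer: jcavyxavjpvus

Derivation:
After op 1 (insert('v')): buffer="jcavyxavjpvus" (len 13), cursors c1@4 c2@8 c3@11, authorship ...1...2..3..
After op 2 (move_right): buffer="jcavyxavjpvus" (len 13), cursors c1@5 c2@9 c3@12, authorship ...1...2..3..
After op 3 (move_left): buffer="jcavyxavjpvus" (len 13), cursors c1@4 c2@8 c3@11, authorship ...1...2..3..
After op 4 (move_left): buffer="jcavyxavjpvus" (len 13), cursors c1@3 c2@7 c3@10, authorship ...1...2..3..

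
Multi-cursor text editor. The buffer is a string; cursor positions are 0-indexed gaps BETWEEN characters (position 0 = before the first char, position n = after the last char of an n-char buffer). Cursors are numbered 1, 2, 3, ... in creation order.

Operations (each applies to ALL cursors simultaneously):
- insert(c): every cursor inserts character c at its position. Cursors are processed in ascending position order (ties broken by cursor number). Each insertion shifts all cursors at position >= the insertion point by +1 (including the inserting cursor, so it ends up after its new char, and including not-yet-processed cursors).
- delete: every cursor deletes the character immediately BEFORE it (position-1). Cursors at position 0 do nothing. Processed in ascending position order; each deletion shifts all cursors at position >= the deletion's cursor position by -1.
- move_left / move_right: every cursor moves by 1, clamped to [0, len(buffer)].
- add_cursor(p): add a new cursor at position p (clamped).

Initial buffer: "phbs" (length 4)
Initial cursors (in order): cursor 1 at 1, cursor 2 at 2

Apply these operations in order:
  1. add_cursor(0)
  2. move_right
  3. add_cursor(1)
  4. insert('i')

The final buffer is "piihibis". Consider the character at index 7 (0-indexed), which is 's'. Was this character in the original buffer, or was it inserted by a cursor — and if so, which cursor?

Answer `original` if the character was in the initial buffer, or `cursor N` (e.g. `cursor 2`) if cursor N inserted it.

After op 1 (add_cursor(0)): buffer="phbs" (len 4), cursors c3@0 c1@1 c2@2, authorship ....
After op 2 (move_right): buffer="phbs" (len 4), cursors c3@1 c1@2 c2@3, authorship ....
After op 3 (add_cursor(1)): buffer="phbs" (len 4), cursors c3@1 c4@1 c1@2 c2@3, authorship ....
After op 4 (insert('i')): buffer="piihibis" (len 8), cursors c3@3 c4@3 c1@5 c2@7, authorship .34.1.2.
Authorship (.=original, N=cursor N): . 3 4 . 1 . 2 .
Index 7: author = original

Answer: original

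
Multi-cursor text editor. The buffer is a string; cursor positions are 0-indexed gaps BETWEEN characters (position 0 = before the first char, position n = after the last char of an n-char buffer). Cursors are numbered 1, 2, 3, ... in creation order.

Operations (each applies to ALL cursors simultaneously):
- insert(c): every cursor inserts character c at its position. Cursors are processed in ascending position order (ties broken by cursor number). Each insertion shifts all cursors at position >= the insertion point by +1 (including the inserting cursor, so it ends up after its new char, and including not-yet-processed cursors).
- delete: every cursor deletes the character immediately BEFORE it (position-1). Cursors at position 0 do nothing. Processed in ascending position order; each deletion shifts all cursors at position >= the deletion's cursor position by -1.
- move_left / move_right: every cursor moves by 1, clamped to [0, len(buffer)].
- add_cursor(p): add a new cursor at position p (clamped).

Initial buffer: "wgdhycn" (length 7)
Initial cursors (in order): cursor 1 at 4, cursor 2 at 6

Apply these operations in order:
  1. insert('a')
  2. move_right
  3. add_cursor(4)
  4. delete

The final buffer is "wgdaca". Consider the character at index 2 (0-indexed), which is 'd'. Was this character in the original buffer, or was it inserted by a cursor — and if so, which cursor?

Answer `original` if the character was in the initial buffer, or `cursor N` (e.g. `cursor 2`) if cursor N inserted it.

After op 1 (insert('a')): buffer="wgdhaycan" (len 9), cursors c1@5 c2@8, authorship ....1..2.
After op 2 (move_right): buffer="wgdhaycan" (len 9), cursors c1@6 c2@9, authorship ....1..2.
After op 3 (add_cursor(4)): buffer="wgdhaycan" (len 9), cursors c3@4 c1@6 c2@9, authorship ....1..2.
After op 4 (delete): buffer="wgdaca" (len 6), cursors c3@3 c1@4 c2@6, authorship ...1.2
Authorship (.=original, N=cursor N): . . . 1 . 2
Index 2: author = original

Answer: original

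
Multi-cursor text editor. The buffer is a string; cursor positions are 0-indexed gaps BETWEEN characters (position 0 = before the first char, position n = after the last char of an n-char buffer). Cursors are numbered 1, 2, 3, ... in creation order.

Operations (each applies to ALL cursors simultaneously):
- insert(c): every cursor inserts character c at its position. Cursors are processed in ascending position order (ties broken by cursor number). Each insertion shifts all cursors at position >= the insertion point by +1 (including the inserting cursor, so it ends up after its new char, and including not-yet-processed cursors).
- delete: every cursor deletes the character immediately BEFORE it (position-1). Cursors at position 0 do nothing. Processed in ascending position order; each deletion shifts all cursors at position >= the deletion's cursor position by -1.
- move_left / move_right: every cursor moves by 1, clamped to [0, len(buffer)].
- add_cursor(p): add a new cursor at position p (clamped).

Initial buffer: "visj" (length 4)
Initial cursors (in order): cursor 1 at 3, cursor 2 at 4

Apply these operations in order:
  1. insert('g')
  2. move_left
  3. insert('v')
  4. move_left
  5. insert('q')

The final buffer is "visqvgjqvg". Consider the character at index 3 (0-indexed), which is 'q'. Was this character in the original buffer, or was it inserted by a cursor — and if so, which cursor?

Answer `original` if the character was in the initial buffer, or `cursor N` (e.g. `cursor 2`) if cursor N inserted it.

After op 1 (insert('g')): buffer="visgjg" (len 6), cursors c1@4 c2@6, authorship ...1.2
After op 2 (move_left): buffer="visgjg" (len 6), cursors c1@3 c2@5, authorship ...1.2
After op 3 (insert('v')): buffer="visvgjvg" (len 8), cursors c1@4 c2@7, authorship ...11.22
After op 4 (move_left): buffer="visvgjvg" (len 8), cursors c1@3 c2@6, authorship ...11.22
After op 5 (insert('q')): buffer="visqvgjqvg" (len 10), cursors c1@4 c2@8, authorship ...111.222
Authorship (.=original, N=cursor N): . . . 1 1 1 . 2 2 2
Index 3: author = 1

Answer: cursor 1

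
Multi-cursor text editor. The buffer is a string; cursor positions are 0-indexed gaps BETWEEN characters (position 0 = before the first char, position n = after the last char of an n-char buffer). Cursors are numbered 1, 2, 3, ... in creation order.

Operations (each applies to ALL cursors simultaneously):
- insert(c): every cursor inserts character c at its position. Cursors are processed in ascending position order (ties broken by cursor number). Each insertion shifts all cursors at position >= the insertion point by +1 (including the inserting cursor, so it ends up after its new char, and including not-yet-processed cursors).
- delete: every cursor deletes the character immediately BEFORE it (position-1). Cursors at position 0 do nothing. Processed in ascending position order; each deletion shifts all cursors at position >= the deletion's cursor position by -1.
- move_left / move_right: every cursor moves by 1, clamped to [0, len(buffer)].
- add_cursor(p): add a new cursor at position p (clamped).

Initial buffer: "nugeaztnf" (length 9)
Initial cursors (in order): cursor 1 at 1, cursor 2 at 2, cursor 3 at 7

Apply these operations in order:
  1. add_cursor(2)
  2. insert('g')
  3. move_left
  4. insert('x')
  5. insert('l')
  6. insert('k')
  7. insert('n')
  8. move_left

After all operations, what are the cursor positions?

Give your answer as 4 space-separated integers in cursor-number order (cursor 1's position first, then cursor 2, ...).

Answer: 4 15 25 15

Derivation:
After op 1 (add_cursor(2)): buffer="nugeaztnf" (len 9), cursors c1@1 c2@2 c4@2 c3@7, authorship .........
After op 2 (insert('g')): buffer="ngugggeaztgnf" (len 13), cursors c1@2 c2@5 c4@5 c3@11, authorship .1.24.....3..
After op 3 (move_left): buffer="ngugggeaztgnf" (len 13), cursors c1@1 c2@4 c4@4 c3@10, authorship .1.24.....3..
After op 4 (insert('x')): buffer="nxgugxxggeaztxgnf" (len 17), cursors c1@2 c2@7 c4@7 c3@14, authorship .11.2244.....33..
After op 5 (insert('l')): buffer="nxlgugxxllggeaztxlgnf" (len 21), cursors c1@3 c2@10 c4@10 c3@18, authorship .111.224244.....333..
After op 6 (insert('k')): buffer="nxlkgugxxllkkggeaztxlkgnf" (len 25), cursors c1@4 c2@13 c4@13 c3@22, authorship .1111.22424244.....3333..
After op 7 (insert('n')): buffer="nxlkngugxxllkknnggeaztxlkngnf" (len 29), cursors c1@5 c2@16 c4@16 c3@26, authorship .11111.2242424244.....33333..
After op 8 (move_left): buffer="nxlkngugxxllkknnggeaztxlkngnf" (len 29), cursors c1@4 c2@15 c4@15 c3@25, authorship .11111.2242424244.....33333..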